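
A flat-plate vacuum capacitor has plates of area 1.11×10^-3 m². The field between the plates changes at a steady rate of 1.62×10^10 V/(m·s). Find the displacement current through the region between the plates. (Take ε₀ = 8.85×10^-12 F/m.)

The displacement current is ε₀ times dΦ_E/dt = ε₀ A dE/dt = (8.85×10^-12)(1.11×10^-3)(1.62×10^10) = 1.59×10^-4 A.

1.59×10^-4 A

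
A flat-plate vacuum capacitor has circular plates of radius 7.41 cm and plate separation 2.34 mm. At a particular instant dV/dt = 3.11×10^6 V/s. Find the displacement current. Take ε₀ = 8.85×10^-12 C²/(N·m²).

The displacement current equals the charging current C dV/dt. With C = ε₀A/d = (8.85×10^-12)(0.01725)/(2.34×10^-3) = 6.524×10^-11 F, I_d = (6.524×10^-11)(3.11×10^6) = 2.03×10^-4 A.

2.03×10^-4 A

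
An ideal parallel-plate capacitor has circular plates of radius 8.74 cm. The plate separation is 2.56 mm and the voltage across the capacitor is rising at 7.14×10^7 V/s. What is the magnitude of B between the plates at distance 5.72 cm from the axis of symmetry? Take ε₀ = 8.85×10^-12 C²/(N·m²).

8.87×10^-9 T

With E = V/d, dE/dt = 2.789×10^10 V/(m·s) and πR² = 0.02400 m², giving I_d = ε₀ πR² dE/dt = 5.924×10^-3 A.
An Ampèrian loop of radius r encloses a fraction (r/R)² of I_d. Then B·2πr = μ₀ I_d (r/R)², giving B = μ₀ I_d r/(2πR²) = 8.87×10^-9 T.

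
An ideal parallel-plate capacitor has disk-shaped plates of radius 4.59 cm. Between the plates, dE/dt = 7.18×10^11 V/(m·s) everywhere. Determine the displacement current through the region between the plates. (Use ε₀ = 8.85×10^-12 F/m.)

The displacement current is ε₀ times dΦ_E/dt = ε₀ A dE/dt = (8.85×10^-12)(6.619×10^-3)(7.18×10^11) = 0.0421 A.

0.0421 A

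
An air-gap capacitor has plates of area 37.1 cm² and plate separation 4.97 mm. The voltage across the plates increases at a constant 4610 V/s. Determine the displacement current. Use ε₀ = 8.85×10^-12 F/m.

C = ε₀A/d = (8.85×10^-12)(3.71×10^-3)/(4.97×10^-3) = 6.606×10^-12 F.
I_d = C dV/dt = (6.606×10^-12)(4610) = 3.05×10^-8 A.

3.05×10^-8 A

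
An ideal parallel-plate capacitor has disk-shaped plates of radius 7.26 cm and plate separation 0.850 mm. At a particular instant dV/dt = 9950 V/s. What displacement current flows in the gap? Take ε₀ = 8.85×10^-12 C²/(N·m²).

1.72×10^-6 A

C = ε₀A/d = (8.85×10^-12)(0.01656)/(8.50×10^-4) = 1.724×10^-10 F.
I_d = C dV/dt = (1.724×10^-10)(9950) = 1.72×10^-6 A.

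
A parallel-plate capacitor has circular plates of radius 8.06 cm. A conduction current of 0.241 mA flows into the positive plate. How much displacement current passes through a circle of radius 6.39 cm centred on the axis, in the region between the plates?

1.51×10^-4 A

Between the plates the displacement current equals the wire current: I_d = 0.241 mA = 2.41×10^-4 A.
The field is uniform, so I_d,enc = I_d (r/R)² = (2.41×10^-4)(6.39/8.06)² = 1.51×10^-4 A.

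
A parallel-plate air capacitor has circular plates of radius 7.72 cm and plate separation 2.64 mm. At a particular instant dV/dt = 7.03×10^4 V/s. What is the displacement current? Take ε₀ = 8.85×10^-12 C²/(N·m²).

The field between the plates is E = V/d, so dE/dt = (7.03×10^4)/(2.64×10^-3 m) = 2.663×10^7 V/(m·s).
I_d = ε₀ A (dE/dt) = (8.85×10^-12)(0.01872)(2.663×10^7) = 4.41×10^-6 A.

4.41×10^-6 A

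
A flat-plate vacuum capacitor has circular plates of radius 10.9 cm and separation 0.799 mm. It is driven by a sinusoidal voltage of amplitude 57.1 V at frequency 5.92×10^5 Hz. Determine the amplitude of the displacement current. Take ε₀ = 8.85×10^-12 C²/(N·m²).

C = ε₀A/d = (8.85×10^-12)(0.03733)/(7.99×10^-4) = 4.135×10^-10 F; ω = 2πf = 3.720×10^6 rad/s.
I_d = C dV/dt, so |I_d|_max = C V₀ ω = (4.135×10^-10)(57.1)(3.720×10^6) = 0.0878 A.

0.0878 A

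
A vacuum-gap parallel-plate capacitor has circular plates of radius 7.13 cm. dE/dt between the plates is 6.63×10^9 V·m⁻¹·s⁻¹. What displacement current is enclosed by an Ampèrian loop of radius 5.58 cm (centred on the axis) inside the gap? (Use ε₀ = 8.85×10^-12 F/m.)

5.74×10^-4 A

Through the whole plate area (πR² = 0.01597 m²), I_d = ε₀ πR² dE/dt = 9.370×10^-4 A.
Through an area πr² the displacement current is I_d·(πr²/πR²) = I_d (r/R)² = 5.74×10^-4 A.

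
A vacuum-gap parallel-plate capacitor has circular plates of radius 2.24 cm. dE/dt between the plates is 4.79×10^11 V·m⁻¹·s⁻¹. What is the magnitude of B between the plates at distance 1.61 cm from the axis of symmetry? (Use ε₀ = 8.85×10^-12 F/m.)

4.29×10^-8 T

Through the whole plate area (πR² = 1.576×10^-3 m²), I_d = ε₀ πR² dE/dt = 6.681×10^-3 A.
∮B·dl = μ₀ I_d,enc with I_d,enc = I_d r²/R² = 3.451×10^-3 A; so B = μ₀ I_d,enc/(2πr) = 4.29×10^-8 T.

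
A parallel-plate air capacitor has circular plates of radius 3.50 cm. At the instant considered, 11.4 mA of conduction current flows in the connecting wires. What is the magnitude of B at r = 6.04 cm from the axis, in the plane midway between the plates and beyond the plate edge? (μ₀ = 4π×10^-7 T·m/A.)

3.77×10^-8 T

Between the plates the displacement current equals the wire current: I_d = 11.4 mA = 0.0114 A.
Outside the plates the loop encloses all of I_d, so B·2πr = μ₀ I_d and B = 3.77×10^-8 T.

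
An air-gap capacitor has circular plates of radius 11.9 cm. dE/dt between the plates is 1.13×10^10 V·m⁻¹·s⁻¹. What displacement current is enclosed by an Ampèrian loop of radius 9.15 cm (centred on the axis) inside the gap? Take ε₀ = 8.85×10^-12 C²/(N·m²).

Total displacement current: I_d = ε₀(πR²)(dE/dt) = (8.85×10^-12)(0.04449)(1.13×10^10) = 4.449×10^-3 A.
The field is uniform, so I_d,enc = I_d (r/R)² = (4.449×10^-3)(9.15/11.9)² = 2.63×10^-3 A.

2.63×10^-3 A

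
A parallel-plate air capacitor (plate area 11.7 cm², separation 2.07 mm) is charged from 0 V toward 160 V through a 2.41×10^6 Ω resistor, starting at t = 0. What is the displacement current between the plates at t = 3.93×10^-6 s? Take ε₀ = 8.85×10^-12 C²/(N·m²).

4.79×10^-5 A

C = ε₀A/d = (8.85×10^-12)(1.17×10^-3)/(2.07×10^-3) = 5.002×10^-12 F, so τ = RC = 1.205×10^-5 s.
The conduction current is I(t) = (V₀/R) e^(−t/τ), and the displacement current between the plates equals it.
t/τ = 0.3261; I_d = (160/2.41×10^6) · e^(−0.3261) = (6.639×10^-5)(0.7217) = 4.79×10^-5 A.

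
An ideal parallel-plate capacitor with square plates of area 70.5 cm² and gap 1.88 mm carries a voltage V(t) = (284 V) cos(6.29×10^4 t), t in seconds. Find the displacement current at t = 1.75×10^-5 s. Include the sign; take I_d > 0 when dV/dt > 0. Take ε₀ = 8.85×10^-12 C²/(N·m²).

dV/dt = (284)(6.29×10^4)·−sin(1.10075) = -1.593×10^7 V/s.
I_d = C dV/dt with C = ε₀A/d = (8.85×10^-12)(7.05×10^-3)/(1.88×10^-3) = 3.319×10^-11 F, so I_d = (3.319×10^-11)(-1.593×10^7) = -5.29×10^-4 A.

-5.29×10^-4 A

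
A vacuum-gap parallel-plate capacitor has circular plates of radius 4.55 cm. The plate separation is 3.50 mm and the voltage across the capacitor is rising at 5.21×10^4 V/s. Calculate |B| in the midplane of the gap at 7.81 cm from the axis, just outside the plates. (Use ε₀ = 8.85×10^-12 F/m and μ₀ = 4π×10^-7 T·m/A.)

2.19×10^-12 T

With E = V/d, dE/dt = 1.489×10^7 V/(m·s) and πR² = 6.504×10^-3 m², giving I_d = ε₀ πR² dE/dt = 8.571×10^-7 A.
For r ≥ R the full I_d is enclosed: B = μ₀ I_d/(2πr) = (4π×10^-7)(8.571×10^-7)/(2π·0.0781) = 2.19×10^-12 T.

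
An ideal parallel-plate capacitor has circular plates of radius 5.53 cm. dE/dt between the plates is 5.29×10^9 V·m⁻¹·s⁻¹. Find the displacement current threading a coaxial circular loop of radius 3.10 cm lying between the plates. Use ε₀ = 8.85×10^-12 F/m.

1.41×10^-4 A

Through the whole plate area (πR² = 9.607×10^-3 m²), I_d = ε₀ πR² dE/dt = 4.498×10^-4 A.
The field is uniform, so I_d,enc = I_d (r/R)² = (4.498×10^-4)(3.10/5.53)² = 1.41×10^-4 A.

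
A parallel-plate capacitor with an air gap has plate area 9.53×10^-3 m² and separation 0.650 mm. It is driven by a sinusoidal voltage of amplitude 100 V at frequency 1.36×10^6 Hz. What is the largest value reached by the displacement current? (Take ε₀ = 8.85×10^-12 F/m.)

0.111 A

The displacement current equals the conduction current C dV/dt, which peaks at C V₀ ω.
With C = ε₀A/d = (8.85×10^-12)(9.53×10^-3)/(6.50×10^-4) = 1.298×10^-10 F and ω = 2πf = 8.545×10^6 rad/s, I_d,max = (1.298×10^-10)(100)(8.545×10^6) = 0.111 A.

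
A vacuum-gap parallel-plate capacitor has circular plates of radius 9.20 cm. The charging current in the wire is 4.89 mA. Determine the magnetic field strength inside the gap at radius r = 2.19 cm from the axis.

2.53×10^-9 T

No conduction current crosses the gap, so I_d there equals the 4.89×10^-3 A in the leads.
∮B·dl = μ₀ I_d,enc with I_d,enc = I_d r²/R² = 2.771×10^-4 A; so B = μ₀ I_d,enc/(2πr) = 2.53×10^-9 T.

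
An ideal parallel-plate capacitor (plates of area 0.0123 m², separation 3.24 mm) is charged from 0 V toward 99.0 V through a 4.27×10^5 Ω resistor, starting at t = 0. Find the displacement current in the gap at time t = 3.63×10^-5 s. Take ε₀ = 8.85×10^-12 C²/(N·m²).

C = ε₀A/d = (8.85×10^-12)(0.0123)/(3.24×10^-3) = 3.360×10^-11 F, so τ = RC = 1.435×10^-5 s.
The conduction current is I(t) = (V₀/R) e^(−t/τ), and the displacement current between the plates equals it.
t/τ = 2.530; I_d = (99.0/4.27×10^5) · e^(−2.530) = (2.319×10^-4)(0.07966) = 1.85×10^-5 A.

1.85×10^-5 A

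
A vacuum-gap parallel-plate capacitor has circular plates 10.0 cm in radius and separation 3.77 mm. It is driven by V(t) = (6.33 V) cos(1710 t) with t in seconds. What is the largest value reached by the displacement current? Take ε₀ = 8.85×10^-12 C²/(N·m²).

(dE/dt)_max = V₀ω/d = 2.871×10^6 V/(m·s); ω = 1710 rad/s.
I_d,max = ε₀ A (dE/dt)_max = (8.85×10^-12)(0.03142)(2.871×10^6) = 7.98×10^-7 A.

7.98×10^-7 A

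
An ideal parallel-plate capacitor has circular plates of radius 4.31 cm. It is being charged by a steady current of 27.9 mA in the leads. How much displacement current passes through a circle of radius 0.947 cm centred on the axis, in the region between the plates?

By continuity the displacement current in the gap matches the conduction current: I_d = 0.0279 A.
Since J_d is uniform, the enclosed fraction is (r/R)² = 0.04828, giving I_d,enc = 1.35×10^-3 A.

1.35×10^-3 A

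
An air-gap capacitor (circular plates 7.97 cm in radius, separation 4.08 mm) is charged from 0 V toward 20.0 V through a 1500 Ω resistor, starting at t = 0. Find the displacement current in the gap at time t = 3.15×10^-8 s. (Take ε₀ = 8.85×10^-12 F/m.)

8.21×10^-3 A

With C = ε₀A/d = (8.85×10^-12)(0.01996)/(4.08×10^-3) = 4.330×10^-11 F, the time constant is τ = RC = 6.495×10^-8 s, so t/τ = 0.4850 and e^(−t/τ) = 0.6157.
I_d = I_cond = (V₀/R) e^(−t/τ) = (0.01333)(0.6157) = 8.21×10^-3 A.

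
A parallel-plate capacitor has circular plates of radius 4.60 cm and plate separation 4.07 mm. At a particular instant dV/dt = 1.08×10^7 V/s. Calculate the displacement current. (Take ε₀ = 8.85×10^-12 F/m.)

C = ε₀A/d = (8.85×10^-12)(6.648×10^-3)/(4.07×10^-3) = 1.446×10^-11 F.
I_d = C dV/dt = (1.446×10^-11)(1.08×10^7) = 1.56×10^-4 A.

1.56×10^-4 A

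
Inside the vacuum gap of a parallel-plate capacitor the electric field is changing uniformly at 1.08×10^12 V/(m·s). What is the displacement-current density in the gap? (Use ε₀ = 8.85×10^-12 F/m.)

9.56 A/m²

J_d = ε₀ dE/dt = (8.85×10^-12)(1.08×10^12) = 9.56 A/m².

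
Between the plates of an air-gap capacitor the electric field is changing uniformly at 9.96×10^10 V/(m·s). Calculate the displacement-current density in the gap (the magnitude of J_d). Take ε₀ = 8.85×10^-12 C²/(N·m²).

0.881 A/m²

J_d = ε₀ dE/dt = (8.85×10^-12)(9.96×10^10) = 0.881 A/m².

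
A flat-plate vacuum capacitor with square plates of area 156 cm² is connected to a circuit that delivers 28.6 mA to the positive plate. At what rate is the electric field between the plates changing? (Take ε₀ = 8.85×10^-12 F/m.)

2.07×10^11 V/(m·s)

Charge continuity gives I_d = I = 0.0286 A between the plates.
Then dE/dt = I_d/(ε₀A) = 2.07×10^11 V/(m·s).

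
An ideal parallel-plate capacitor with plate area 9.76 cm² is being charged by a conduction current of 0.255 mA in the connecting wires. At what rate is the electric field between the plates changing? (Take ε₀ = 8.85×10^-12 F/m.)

Charge continuity gives I_d = I = 2.55×10^-4 A between the plates.
Then dE/dt = I_d/(ε₀A) = 2.95×10^10 V/(m·s).

2.95×10^10 V/(m·s)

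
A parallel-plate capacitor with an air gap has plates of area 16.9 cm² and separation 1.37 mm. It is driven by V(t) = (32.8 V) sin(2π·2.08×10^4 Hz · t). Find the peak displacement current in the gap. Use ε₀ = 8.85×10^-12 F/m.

4.68×10^-5 A

The displacement current equals the conduction current C dV/dt, which peaks at C V₀ ω.
With C = ε₀A/d = (8.85×10^-12)(1.69×10^-3)/(1.37×10^-3) = 1.092×10^-11 F and ω = 2πf = 1.307×10^5 rad/s, I_d,max = (1.092×10^-11)(32.8)(1.307×10^5) = 4.68×10^-5 A.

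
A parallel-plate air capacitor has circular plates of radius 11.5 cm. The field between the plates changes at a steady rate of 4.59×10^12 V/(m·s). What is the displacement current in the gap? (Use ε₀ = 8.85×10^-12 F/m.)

1.69 A

With a uniform field, Φ_E = EA, so I_d = ε₀ A dE/dt = 1.69 A.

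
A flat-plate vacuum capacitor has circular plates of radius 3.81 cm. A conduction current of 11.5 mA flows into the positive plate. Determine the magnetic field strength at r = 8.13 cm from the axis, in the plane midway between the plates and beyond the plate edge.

2.83×10^-8 T

No conduction current crosses the gap, so I_d there equals the 0.0115 A in the leads.
With r > R the enclosed displacement current is the full I_d; B = μ₀ I_d / (2πr) = 2.83×10^-8 T.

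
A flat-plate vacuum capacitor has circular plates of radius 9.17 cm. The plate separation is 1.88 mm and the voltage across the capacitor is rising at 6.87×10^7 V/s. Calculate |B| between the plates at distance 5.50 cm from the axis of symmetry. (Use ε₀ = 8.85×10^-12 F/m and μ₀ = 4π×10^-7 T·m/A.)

With E = V/d, dE/dt = 3.654×10^10 V/(m·s) and πR² = 0.02642 m², giving I_d = ε₀ πR² dE/dt = 8.544×10^-3 A.
For r < R the Ampère–Maxwell law gives B(2πr) = μ₀ I_d (r²/R²), so B = μ₀ I_d r/(2πR²) = (4π×10^-7)(8.544×10^-3)(0.0550)/(2π·0.0917²) = 1.12×10^-8 T.

1.12×10^-8 T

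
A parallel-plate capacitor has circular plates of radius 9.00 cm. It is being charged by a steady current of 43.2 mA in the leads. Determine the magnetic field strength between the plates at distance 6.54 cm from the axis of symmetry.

6.98×10^-8 T

Between the plates the displacement current equals the wire current: I_d = 43.2 mA = 0.0432 A.
∮B·dl = μ₀ I_d,enc with I_d,enc = I_d r²/R² = 0.02281 A; so B = μ₀ I_d,enc/(2πr) = 6.98×10^-8 T.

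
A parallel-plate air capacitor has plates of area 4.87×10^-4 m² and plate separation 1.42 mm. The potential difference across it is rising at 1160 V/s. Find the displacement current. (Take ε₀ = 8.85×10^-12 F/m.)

3.52×10^-9 A

The displacement current equals the charging current C dV/dt. With C = ε₀A/d = (8.85×10^-12)(4.87×10^-4)/(1.42×10^-3) = 3.035×10^-12 F, I_d = (3.035×10^-12)(1160) = 3.52×10^-9 A.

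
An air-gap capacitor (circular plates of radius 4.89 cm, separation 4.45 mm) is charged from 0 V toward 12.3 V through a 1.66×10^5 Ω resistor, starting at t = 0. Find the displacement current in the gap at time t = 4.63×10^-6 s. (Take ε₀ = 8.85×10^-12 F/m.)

C = ε₀A/d = (8.85×10^-12)(7.512×10^-3)/(4.45×10^-3) = 1.494×10^-11 F and τ = RC = 2.480×10^-6 s. I_d in the gap equals the RC charging current.
I_d(t) = (V₀/R) e^(−t/τ) = 7.410×10^-5 · e^(−1.867) = 1.15×10^-5 A.

1.15×10^-5 A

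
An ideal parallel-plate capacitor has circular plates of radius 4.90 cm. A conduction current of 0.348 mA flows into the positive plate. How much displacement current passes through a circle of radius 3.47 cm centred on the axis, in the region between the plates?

No conduction current crosses the gap, so I_d there equals the 3.48×10^-4 A in the leads.
Through an area πr² the displacement current is I_d·(πr²/πR²) = I_d (r/R)² = 1.75×10^-4 A.

1.75×10^-4 A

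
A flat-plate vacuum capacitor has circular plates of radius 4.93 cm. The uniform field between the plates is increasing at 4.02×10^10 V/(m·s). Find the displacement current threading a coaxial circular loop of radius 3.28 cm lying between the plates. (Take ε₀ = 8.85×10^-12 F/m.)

1.20×10^-3 A

Through the whole plate area (πR² = 7.636×10^-3 m²), I_d = ε₀ πR² dE/dt = 2.717×10^-3 A.
Since J_d is uniform, the enclosed fraction is (r/R)² = 0.4426, giving I_d,enc = 1.20×10^-3 A.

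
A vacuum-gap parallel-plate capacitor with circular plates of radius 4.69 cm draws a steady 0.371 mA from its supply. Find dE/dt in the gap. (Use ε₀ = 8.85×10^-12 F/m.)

6.07×10^9 V/(m·s)

By continuity, I_d in the gap equals the 0.371 mA flowing in the wire.
Then dE/dt = I_d/(ε₀A) = 6.07×10^9 V/(m·s).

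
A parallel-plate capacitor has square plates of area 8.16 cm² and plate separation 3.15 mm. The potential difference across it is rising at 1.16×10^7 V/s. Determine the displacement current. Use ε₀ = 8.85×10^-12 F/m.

2.66×10^-5 A

The field between the plates is E = V/d, so dE/dt = (1.16×10^7)/(3.15×10^-3 m) = 3.683×10^9 V/(m·s).
I_d = ε₀ A (dE/dt) = (8.85×10^-12)(8.16×10^-4)(3.683×10^9) = 2.66×10^-5 A.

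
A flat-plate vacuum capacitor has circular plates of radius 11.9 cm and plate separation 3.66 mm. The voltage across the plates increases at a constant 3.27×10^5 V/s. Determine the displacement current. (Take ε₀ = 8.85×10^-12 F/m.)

3.52×10^-5 A

C = ε₀A/d = (8.85×10^-12)(0.04449)/(3.66×10^-3) = 1.076×10^-10 F.
I_d = C dV/dt = (1.076×10^-10)(3.27×10^5) = 3.52×10^-5 A.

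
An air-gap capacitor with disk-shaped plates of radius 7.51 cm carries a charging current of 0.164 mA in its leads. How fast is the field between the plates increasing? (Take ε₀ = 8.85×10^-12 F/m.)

1.05×10^9 V/(m·s)

By continuity, I_d in the gap equals the 0.164 mA flowing in the wire.
Since I_d = ε₀ A dE/dt, dE/dt = I_d/(ε₀A) = (1.64×10^-4)/((8.85×10^-12)(0.01772)) = 1.05×10^9 V/(m·s).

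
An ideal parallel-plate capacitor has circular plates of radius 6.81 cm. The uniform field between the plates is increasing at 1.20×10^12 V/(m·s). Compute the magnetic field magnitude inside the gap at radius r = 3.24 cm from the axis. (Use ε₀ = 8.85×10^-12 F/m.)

I_d = ε₀ dΦ_E/dt = ε₀ πR² (dE/dt) = (8.85×10^-12)(0.01457)(1.20×10^12) = 0.1547 A through the full plate area.
For r < R the Ampère–Maxwell law gives B(2πr) = μ₀ I_d (r²/R²), so B = μ₀ I_d r/(2πR²) = (4π×10^-7)(0.1547)(0.0324)/(2π·0.0681²) = 2.16×10^-7 T.

2.16×10^-7 T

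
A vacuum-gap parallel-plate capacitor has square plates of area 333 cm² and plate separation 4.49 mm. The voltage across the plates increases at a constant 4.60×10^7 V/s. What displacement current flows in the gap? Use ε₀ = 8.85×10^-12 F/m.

The displacement current equals the charging current C dV/dt. With C = ε₀A/d = (8.85×10^-12)(0.0333)/(4.49×10^-3) = 6.564×10^-11 F, I_d = (6.564×10^-11)(4.60×10^7) = 3.02×10^-3 A.

3.02×10^-3 A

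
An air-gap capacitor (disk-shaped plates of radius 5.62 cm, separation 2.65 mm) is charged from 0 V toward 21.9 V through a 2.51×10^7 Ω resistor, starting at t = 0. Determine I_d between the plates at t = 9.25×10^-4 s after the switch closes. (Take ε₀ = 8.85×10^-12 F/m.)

2.87×10^-7 A

C = ε₀A/d = (8.85×10^-12)(9.923×10^-3)/(2.65×10^-3) = 3.314×10^-11 F and τ = RC = 8.318×10^-4 s. I_d in the gap equals the RC charging current.
I_d(t) = (V₀/R) e^(−t/τ) = 8.725×10^-7 · e^(−1.112) = 2.87×10^-7 A.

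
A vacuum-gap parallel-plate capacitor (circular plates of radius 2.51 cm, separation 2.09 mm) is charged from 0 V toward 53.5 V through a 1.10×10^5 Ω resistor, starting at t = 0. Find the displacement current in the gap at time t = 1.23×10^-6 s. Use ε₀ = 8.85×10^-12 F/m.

1.28×10^-4 A

C = ε₀A/d = (8.85×10^-12)(1.979×10^-3)/(2.09×10^-3) = 8.380×10^-12 F and τ = RC = 9.218×10^-7 s. I_d in the gap equals the RC charging current.
I_d(t) = (V₀/R) e^(−t/τ) = 4.864×10^-4 · e^(−1.334) = 1.28×10^-4 A.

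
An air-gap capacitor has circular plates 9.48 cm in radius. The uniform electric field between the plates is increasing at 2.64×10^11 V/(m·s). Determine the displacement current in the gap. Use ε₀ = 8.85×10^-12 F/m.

With a uniform field, Φ_E = EA, so I_d = ε₀ A dE/dt = 0.0660 A.

0.0660 A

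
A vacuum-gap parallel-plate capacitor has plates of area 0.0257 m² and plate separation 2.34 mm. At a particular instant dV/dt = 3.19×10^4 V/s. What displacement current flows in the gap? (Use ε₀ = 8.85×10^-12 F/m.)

E = V/d so dE/dt = (dV/dt)/d = 1.363×10^7 V/(m·s), and I_d = ε₀ A dE/dt = (8.85×10^-12)(0.0257)(1.363×10^7) = 3.10×10^-6 A.

3.10×10^-6 A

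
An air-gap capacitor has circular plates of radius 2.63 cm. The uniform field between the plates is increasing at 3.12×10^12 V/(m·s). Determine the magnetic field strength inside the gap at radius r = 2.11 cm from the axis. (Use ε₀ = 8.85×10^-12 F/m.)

Total displacement current: I_d = ε₀(πR²)(dE/dt) = (8.85×10^-12)(2.173×10^-3)(3.12×10^12) = 0.06000 A.
An Ampèrian loop of radius r encloses a fraction (r/R)² of I_d. Then B·2πr = μ₀ I_d (r/R)², giving B = μ₀ I_d r/(2πR²) = 3.66×10^-7 T.

3.66×10^-7 T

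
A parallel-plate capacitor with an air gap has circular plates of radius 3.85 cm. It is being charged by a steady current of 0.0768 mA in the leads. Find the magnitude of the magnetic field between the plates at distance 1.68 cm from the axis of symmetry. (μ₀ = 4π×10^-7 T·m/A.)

Between the plates the displacement current equals the wire current: I_d = 0.0768 mA = 7.68×10^-5 A.
For r < R the Ampère–Maxwell law gives B(2πr) = μ₀ I_d (r²/R²), so B = μ₀ I_d r/(2πR²) = (4π×10^-7)(7.68×10^-5)(0.0168)/(2π·0.0385²) = 1.74×10^-10 T.

1.74×10^-10 T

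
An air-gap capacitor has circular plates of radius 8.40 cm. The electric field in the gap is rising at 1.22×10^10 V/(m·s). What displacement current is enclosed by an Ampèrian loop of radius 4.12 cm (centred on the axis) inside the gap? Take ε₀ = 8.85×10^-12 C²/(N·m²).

Total displacement current: I_d = ε₀(πR²)(dE/dt) = (8.85×10^-12)(0.02217)(1.22×10^10) = 2.394×10^-3 A.
The field is uniform, so I_d,enc = I_d (r/R)² = (2.394×10^-3)(4.12/8.40)² = 5.76×10^-4 A.

5.76×10^-4 A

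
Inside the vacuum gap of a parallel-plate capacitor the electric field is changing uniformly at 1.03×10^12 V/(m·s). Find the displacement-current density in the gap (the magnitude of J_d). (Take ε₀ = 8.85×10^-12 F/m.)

9.12 A/m²

J_d = ε₀ ∂E/∂t, so J_d = 9.12 A/m².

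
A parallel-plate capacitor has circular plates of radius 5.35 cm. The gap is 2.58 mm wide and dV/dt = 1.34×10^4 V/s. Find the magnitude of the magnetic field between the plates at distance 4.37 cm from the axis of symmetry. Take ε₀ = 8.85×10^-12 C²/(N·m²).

1.26×10^-12 T

I_d = C dV/dt with C = ε₀πR²/d = 3.084×10^-11 F, so I_d = (3.084×10^-11)(1.34×10^4) = 4.133×10^-7 A.
∮B·dl = μ₀ I_d,enc with I_d,enc = I_d r²/R² = 2.758×10^-7 A; so B = μ₀ I_d,enc/(2πr) = 1.26×10^-12 T.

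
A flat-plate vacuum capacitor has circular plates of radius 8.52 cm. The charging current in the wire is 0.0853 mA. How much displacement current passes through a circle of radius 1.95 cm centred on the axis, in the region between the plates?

4.47×10^-6 A

By continuity the displacement current in the gap matches the conduction current: I_d = 8.53×10^-5 A.
Through an area πr² the displacement current is I_d·(πr²/πR²) = I_d (r/R)² = 4.47×10^-6 A.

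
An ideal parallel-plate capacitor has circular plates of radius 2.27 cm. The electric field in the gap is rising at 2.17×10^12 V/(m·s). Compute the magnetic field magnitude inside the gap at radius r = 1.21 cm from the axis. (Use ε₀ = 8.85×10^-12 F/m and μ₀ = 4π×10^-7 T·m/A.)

Through the whole plate area (πR² = 1.619×10^-3 m²), I_d = ε₀ πR² dE/dt = 0.03109 A.
∮B·dl = μ₀ I_d,enc with I_d,enc = I_d r²/R² = 8.834×10^-3 A; so B = μ₀ I_d,enc/(2πr) = 1.46×10^-7 T.

1.46×10^-7 T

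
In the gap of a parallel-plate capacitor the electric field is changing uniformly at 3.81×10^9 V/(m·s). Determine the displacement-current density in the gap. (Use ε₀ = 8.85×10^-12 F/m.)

J_d = ε₀ dE/dt = (8.85×10^-12)(3.81×10^9) = 0.0337 A/m².

0.0337 A/m²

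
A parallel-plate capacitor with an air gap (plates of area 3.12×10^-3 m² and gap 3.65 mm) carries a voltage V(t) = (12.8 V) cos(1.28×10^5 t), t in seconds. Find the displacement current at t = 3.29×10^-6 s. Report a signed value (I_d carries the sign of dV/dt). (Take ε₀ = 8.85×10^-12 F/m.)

dE/dt = (V₀ω/d)·−sin(ωt) with ωt = 0.42112 rad: (12.8)(1.28×10^5)(-0.4088)/(3.65×10^-3) = -1.835×10^8 V/(m·s).
I_d = ε₀ A dE/dt = (8.85×10^-12)(3.12×10^-3)(-1.835×10^8) = -5.07×10^-6 A.

-5.07×10^-6 A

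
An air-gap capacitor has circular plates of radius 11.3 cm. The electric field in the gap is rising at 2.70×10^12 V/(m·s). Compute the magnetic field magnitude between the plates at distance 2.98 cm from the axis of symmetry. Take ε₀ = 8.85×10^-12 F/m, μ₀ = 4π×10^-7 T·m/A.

I_d = ε₀ dΦ_E/dt = ε₀ πR² (dE/dt) = (8.85×10^-12)(0.04011)(2.70×10^12) = 0.9584 A through the full plate area.
An Ampèrian loop of radius r encloses a fraction (r/R)² of I_d. Then B·2πr = μ₀ I_d (r/R)², giving B = μ₀ I_d r/(2πR²) = 4.47×10^-7 T.

4.47×10^-7 T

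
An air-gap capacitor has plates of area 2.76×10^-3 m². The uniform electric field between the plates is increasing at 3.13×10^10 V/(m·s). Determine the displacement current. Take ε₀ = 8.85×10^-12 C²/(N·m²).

7.65×10^-4 A

With a uniform field, Φ_E = EA, so I_d = ε₀ A dE/dt = 7.65×10^-4 A.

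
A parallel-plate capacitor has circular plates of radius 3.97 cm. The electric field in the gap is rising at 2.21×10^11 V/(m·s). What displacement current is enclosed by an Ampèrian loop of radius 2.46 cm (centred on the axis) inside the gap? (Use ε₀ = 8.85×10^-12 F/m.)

3.72×10^-3 A

Through the whole plate area (πR² = 4.951×10^-3 m²), I_d = ε₀ πR² dE/dt = 9.683×10^-3 A.
Through an area πr² the displacement current is I_d·(πr²/πR²) = I_d (r/R)² = 3.72×10^-3 A.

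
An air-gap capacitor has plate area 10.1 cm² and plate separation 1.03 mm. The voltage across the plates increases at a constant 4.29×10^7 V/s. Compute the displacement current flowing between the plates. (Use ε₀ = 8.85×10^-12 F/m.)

E = V/d so dE/dt = (dV/dt)/d = 4.165×10^10 V/(m·s), and I_d = ε₀ A dE/dt = (8.85×10^-12)(1.01×10^-3)(4.165×10^10) = 3.72×10^-4 A.

3.72×10^-4 A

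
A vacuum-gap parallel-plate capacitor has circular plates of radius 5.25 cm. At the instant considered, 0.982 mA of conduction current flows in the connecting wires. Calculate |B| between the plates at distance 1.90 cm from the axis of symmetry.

1.35×10^-9 T

By continuity the displacement current in the gap matches the conduction current: I_d = 9.82×10^-4 A.
∮B·dl = μ₀ I_d,enc with I_d,enc = I_d r²/R² = 1.286×10^-4 A; so B = μ₀ I_d,enc/(2πr) = 1.35×10^-9 T.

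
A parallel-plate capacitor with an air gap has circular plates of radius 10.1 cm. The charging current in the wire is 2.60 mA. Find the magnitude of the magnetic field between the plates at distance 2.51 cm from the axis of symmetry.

1.28×10^-9 T

By continuity the displacement current in the gap matches the conduction current: I_d = 2.60×10^-3 A.
An Ampèrian loop of radius r encloses a fraction (r/R)² of I_d. Then B·2πr = μ₀ I_d (r/R)², giving B = μ₀ I_d r/(2πR²) = 1.28×10^-9 T.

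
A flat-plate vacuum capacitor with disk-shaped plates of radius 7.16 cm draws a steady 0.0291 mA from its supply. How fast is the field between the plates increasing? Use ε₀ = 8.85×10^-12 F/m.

2.04×10^8 V/(m·s)

The displacement current between the plates equals the conduction current, I_d = 0.0291 mA.
Since I_d = ε₀ A dE/dt, dE/dt = I_d/(ε₀A) = (2.91×10^-5)/((8.85×10^-12)(0.01611)) = 2.04×10^8 V/(m·s).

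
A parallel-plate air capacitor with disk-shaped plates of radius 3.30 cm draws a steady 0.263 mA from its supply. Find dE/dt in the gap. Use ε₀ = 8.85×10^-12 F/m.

8.69×10^9 V/(m·s)

By continuity, I_d in the gap equals the 0.263 mA flowing in the wire.
Since I_d = ε₀ A dE/dt, dE/dt = I_d/(ε₀A) = (2.63×10^-4)/((8.85×10^-12)(3.421×10^-3)) = 8.69×10^9 V/(m·s).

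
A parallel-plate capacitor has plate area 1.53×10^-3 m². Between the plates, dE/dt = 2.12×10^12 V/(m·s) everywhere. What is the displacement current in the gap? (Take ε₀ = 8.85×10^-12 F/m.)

The displacement current is ε₀ times dΦ_E/dt = ε₀ A dE/dt = (8.85×10^-12)(1.53×10^-3)(2.12×10^12) = 0.0287 A.

0.0287 A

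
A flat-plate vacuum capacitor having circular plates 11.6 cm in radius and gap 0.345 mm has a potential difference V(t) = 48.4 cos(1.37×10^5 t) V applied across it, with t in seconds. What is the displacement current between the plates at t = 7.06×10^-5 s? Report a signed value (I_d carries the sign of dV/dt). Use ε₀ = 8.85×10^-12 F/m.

dE/dt = (V₀ω/d)·−sin(ωt) with ωt = 9.6722 rad: (48.4)(1.37×10^5)(0.2449)/(3.45×10^-4) = 4.707×10^9 V/(m·s).
I_d = ε₀ A dE/dt = (8.85×10^-12)(0.04227)(4.707×10^9) = 1.76×10^-3 A.

1.76×10^-3 A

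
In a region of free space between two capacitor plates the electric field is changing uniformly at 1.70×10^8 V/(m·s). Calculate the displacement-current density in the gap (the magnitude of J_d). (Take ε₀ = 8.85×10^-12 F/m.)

J_d = ε₀ dE/dt = (8.85×10^-12)(1.70×10^8) = 1.50×10^-3 A/m².

1.50×10^-3 A/m²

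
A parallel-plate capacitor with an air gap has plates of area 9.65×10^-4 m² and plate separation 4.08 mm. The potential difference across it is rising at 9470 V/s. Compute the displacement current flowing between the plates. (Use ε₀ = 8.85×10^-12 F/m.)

1.98×10^-8 A

The displacement current equals the charging current C dV/dt. With C = ε₀A/d = (8.85×10^-12)(9.65×10^-4)/(4.08×10^-3) = 2.093×10^-12 F, I_d = (2.093×10^-12)(9470) = 1.98×10^-8 A.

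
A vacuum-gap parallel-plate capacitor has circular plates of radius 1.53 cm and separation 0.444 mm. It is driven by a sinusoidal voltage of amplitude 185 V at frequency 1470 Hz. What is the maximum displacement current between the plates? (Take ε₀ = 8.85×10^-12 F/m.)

2.50×10^-5 A

(dE/dt)_max = V₀ω/d = 3.848×10^9 V/(m·s); ω = 2πf = 9236 rad/s.
I_d,max = ε₀ A (dE/dt)_max = (8.85×10^-12)(7.354×10^-4)(3.848×10^9) = 2.50×10^-5 A.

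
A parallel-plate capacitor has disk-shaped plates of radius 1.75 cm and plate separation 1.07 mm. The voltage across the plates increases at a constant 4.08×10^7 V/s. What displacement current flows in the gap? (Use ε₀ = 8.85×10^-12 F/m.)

C = ε₀A/d = (8.85×10^-12)(9.621×10^-4)/(1.07×10^-3) = 7.958×10^-12 F.
I_d = C dV/dt = (7.958×10^-12)(4.08×10^7) = 3.25×10^-4 A.

3.25×10^-4 A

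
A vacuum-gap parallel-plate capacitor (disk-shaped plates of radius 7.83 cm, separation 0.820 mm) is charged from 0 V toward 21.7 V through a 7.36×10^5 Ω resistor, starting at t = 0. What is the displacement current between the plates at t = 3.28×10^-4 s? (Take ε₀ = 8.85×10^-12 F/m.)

3.46×10^-6 A

With C = ε₀A/d = (8.85×10^-12)(0.01926)/(8.20×10^-4) = 2.079×10^-10 F, the time constant is τ = RC = 1.530×10^-4 s, so t/τ = 2.144 and e^(−t/τ) = 0.1172.
I_d = I_cond = (V₀/R) e^(−t/τ) = (2.948×10^-5)(0.1172) = 3.46×10^-6 A.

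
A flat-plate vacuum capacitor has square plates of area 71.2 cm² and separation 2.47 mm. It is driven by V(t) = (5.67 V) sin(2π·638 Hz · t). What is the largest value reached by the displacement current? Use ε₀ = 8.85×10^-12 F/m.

5.80×10^-7 A

(dE/dt)_max = V₀ω/d = 9.203×10^6 V/(m·s); ω = 2πf = 4009 rad/s.
I_d,max = ε₀ A (dE/dt)_max = (8.85×10^-12)(7.12×10^-3)(9.203×10^6) = 5.80×10^-7 A.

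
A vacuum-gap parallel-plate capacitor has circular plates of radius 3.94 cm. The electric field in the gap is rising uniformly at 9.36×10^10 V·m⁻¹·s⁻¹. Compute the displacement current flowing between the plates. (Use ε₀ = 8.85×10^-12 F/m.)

4.04×10^-3 A

I_d = ε₀ A (dE/dt) = (8.85×10^-12)(4.877×10^-3 m²)(9.36×10^10) = 4.04×10^-3 A.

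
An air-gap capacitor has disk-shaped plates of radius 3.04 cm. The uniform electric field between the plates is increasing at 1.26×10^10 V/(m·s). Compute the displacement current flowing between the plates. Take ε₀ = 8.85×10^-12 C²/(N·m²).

With a uniform field, Φ_E = EA, so I_d = ε₀ A dE/dt = 3.24×10^-4 A.

3.24×10^-4 A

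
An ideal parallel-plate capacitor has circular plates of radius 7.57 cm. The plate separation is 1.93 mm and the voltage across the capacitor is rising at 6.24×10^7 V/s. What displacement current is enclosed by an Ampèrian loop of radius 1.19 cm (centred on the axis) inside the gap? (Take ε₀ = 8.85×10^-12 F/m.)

1.27×10^-4 A

dE/dt = (dV/dt)/d = 3.233×10^10 V/(m·s); I_d = ε₀(πR²)(dE/dt) = (8.85×10^-12)(0.01800)(3.233×10^10) = 5.150×10^-3 A.
The field is uniform, so I_d,enc = I_d (r/R)² = (5.150×10^-3)(1.19/7.57)² = 1.27×10^-4 A.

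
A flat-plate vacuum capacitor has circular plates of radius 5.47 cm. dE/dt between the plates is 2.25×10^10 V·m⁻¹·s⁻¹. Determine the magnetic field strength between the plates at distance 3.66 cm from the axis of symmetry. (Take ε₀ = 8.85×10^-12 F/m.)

4.58×10^-9 T

Total displacement current: I_d = ε₀(πR²)(dE/dt) = (8.85×10^-12)(9.400×10^-3)(2.25×10^10) = 1.872×10^-3 A.
∮B·dl = μ₀ I_d,enc with I_d,enc = I_d r²/R² = 8.381×10^-4 A; so B = μ₀ I_d,enc/(2πr) = 4.58×10^-9 T.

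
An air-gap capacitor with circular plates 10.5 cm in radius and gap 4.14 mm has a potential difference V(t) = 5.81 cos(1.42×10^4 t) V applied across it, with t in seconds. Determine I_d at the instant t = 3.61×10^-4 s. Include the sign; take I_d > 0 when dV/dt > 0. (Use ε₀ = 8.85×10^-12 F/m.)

5.59×10^-6 A

C = ε₀A/d = (8.85×10^-12)(0.03464)/(4.14×10^-3) = 7.405×10^-11 F. dV/dt = V₀ω·−sin(ωt); at ωt = 5.1262 rad this factor is 0.9156.
I_d = C dV/dt = (7.405×10^-11)(5.81)(1.42×10^4)(0.9156) = 5.59×10^-6 A.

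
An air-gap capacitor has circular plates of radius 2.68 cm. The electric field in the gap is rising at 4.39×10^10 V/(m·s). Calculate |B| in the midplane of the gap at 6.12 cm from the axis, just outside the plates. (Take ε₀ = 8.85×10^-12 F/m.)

Total displacement current: I_d = ε₀(πR²)(dE/dt) = (8.85×10^-12)(2.256×10^-3)(4.39×10^10) = 8.765×10^-4 A.
Outside the plates the loop encloses all of I_d, so B·2πr = μ₀ I_d and B = 2.86×10^-9 T.

2.86×10^-9 T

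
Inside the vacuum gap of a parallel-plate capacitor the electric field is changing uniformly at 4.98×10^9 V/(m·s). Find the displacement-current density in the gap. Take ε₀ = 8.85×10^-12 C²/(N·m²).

0.0441 A/m²

J_d = ε₀ ∂E/∂t, so J_d = 0.0441 A/m².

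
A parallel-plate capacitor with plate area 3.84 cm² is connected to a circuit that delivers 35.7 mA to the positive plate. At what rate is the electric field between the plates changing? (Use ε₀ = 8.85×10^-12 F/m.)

1.05×10^13 V/(m·s)

The displacement current between the plates equals the conduction current, I_d = 35.7 mA.
Then dE/dt = I_d/(ε₀A) = 1.05×10^13 V/(m·s).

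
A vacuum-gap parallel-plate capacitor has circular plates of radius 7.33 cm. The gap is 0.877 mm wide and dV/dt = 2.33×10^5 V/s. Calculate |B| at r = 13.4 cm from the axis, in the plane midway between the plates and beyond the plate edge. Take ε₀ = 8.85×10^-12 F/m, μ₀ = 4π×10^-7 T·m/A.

5.92×10^-11 T

I_d = C dV/dt with C = ε₀πR²/d = 1.703×10^-10 F, so I_d = (1.703×10^-10)(2.33×10^5) = 3.968×10^-5 A.
With r > R the enclosed displacement current is the full I_d; B = μ₀ I_d / (2πr) = 5.92×10^-11 T.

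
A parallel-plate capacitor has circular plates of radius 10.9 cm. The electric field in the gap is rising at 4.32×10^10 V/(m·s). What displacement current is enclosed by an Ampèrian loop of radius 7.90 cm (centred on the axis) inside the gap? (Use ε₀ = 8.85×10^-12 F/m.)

Through the whole plate area (πR² = 0.03733 m²), I_d = ε₀ πR² dE/dt = 0.01427 A.
Through an area πr² the displacement current is I_d·(πr²/πR²) = I_d (r/R)² = 7.50×10^-3 A.

7.50×10^-3 A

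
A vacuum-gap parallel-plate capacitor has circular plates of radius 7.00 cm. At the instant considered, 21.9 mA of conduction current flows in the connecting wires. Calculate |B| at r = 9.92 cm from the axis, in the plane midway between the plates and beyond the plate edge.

No conduction current crosses the gap, so I_d there equals the 0.0219 A in the leads.
For r ≥ R the full I_d is enclosed: B = μ₀ I_d/(2πr) = (4π×10^-7)(0.0219)/(2π·0.0992) = 4.42×10^-8 T.

4.42×10^-8 T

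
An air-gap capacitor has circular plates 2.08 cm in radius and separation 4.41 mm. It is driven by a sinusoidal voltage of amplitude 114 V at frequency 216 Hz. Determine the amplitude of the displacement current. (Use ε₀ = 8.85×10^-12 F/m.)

The displacement current equals the conduction current C dV/dt, which peaks at C V₀ ω.
With C = ε₀A/d = (8.85×10^-12)(1.359×10^-3)/(4.41×10^-3) = 2.727×10^-12 F and ω = 2πf = 1357 rad/s, I_d,max = (2.727×10^-12)(114)(1357) = 4.22×10^-7 A.

4.22×10^-7 A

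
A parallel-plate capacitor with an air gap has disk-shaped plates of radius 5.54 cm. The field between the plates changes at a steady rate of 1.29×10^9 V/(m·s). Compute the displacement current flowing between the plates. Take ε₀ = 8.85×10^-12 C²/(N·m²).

With a uniform field, Φ_E = EA, so I_d = ε₀ A dE/dt = 1.10×10^-4 A.

1.10×10^-4 A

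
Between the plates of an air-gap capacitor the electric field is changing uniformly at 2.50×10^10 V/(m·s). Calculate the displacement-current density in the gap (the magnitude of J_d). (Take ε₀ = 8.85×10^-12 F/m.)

J_d = ε₀ ∂E/∂t, so J_d = 0.221 A/m².

0.221 A/m²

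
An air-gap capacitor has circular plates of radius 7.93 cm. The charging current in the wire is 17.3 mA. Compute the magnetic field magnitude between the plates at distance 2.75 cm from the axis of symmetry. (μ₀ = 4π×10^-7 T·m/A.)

By continuity the displacement current in the gap matches the conduction current: I_d = 0.0173 A.
For r < R the Ampère–Maxwell law gives B(2πr) = μ₀ I_d (r²/R²), so B = μ₀ I_d r/(2πR²) = (4π×10^-7)(0.0173)(0.0275)/(2π·0.0793²) = 1.51×10^-8 T.

1.51×10^-8 T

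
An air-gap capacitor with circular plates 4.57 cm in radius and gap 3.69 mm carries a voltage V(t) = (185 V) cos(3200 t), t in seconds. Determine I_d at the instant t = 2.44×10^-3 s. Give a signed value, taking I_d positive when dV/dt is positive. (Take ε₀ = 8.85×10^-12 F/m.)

dE/dt = (V₀ω/d)·−sin(ωt) with ωt = 7.808 rad: (185)(3200)(-0.9989)/(3.69×10^-3) = -1.603×10^8 V/(m·s).
I_d = ε₀ A dE/dt = (8.85×10^-12)(6.561×10^-3)(-1.603×10^8) = -9.31×10^-6 A.

-9.31×10^-6 A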